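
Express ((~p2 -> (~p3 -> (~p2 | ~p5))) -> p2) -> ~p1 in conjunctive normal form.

~p2 | ~p1

((~p2 -> (~p3 -> (~p2 | ~p5))) -> p2) -> ~p1
≡ ~((~p2 -> (~p3 -> (~p2 | ~p5))) -> p2) | ~p1   [eliminate ->]
≡ ~(~(~p2 -> (~p3 -> (~p2 | ~p5))) | p2) | ~p1   [eliminate ->]
≡ ~(~(~~p2 | (~p3 -> (~p2 | ~p5))) | p2) | ~p1   [eliminate ->]
≡ ~(~(~~p2 | ~~p3 | ~p2 | ~p5) | p2) | ~p1   [eliminate ->]
≡ (~~(~~p2 | ~~p3 | ~p2 | ~p5) & ~p2) | ~p1   [De Morgan]
≡ ((~~p2 | ~~p3 | ~p2 | ~p5) & ~p2) | ~p1   [double negation]
≡ ((p2 | ~~p3 | ~p2 | ~p5) & ~p2) | ~p1   [double negation]
≡ ((p2 | p3 | ~p2 | ~p5) & ~p2) | ~p1   [double negation]
≡ (p2 | p3 | ~p2 | ~p5 | ~p1) & (~p2 | ~p1)   [distribute | over &]
≡ ~p2 | ~p1   [simplify]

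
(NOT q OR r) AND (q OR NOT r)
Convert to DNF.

(NOT q AND NOT r) OR (r AND q)

(NOT q OR r) AND (q OR NOT r)
= (NOT q AND q) OR (NOT q AND NOT r) OR (r AND q) OR (r AND NOT r)   — distribute AND over OR
= (NOT q AND NOT r) OR (r AND q)   — simplify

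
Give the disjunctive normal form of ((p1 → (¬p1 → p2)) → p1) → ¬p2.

((p1 → (¬p1 → p2)) → p1) → ¬p2
≡ ¬((p1 → (¬p1 → p2)) → p1) ∨ ¬p2   [eliminate →]
≡ ¬(¬(p1 → (¬p1 → p2)) ∨ p1) ∨ ¬p2   [eliminate →]
≡ ¬(¬(¬p1 ∨ (¬p1 → p2)) ∨ p1) ∨ ¬p2   [eliminate →]
≡ ¬(¬(¬p1 ∨ ¬¬p1 ∨ p2) ∨ p1) ∨ ¬p2   [eliminate →]
≡ (¬¬(¬p1 ∨ ¬¬p1 ∨ p2) ∧ ¬p1) ∨ ¬p2   [De Morgan]
≡ ((¬p1 ∨ ¬¬p1 ∨ p2) ∧ ¬p1) ∨ ¬p2   [double negation]
≡ ((¬p1 ∨ p1 ∨ p2) ∧ ¬p1) ∨ ¬p2   [double negation]
≡ (¬p1 ∧ ¬p1) ∨ (p1 ∧ ¬p1) ∨ (p2 ∧ ¬p1) ∨ ¬p2   [distribute ∧ over ∨]
≡ ¬p1 ∨ ¬p2   [simplify]

¬p1 ∨ ¬p2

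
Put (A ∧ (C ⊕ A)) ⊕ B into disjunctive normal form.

(A ∧ ¬C ∧ ¬B) ∨ (¬A ∧ B) ∨ (A ∧ C ∧ B)

(A ∧ (C ⊕ A)) ⊕ B
≡ (A ∧ (C ⊕ A) ∧ ¬B) ∨ (¬(A ∧ (C ⊕ A)) ∧ B)
≡ (A ∧ ((C ∧ ¬A) ∨ (¬C ∧ A)) ∧ ¬B) ∨ (¬(A ∧ (C ⊕ A)) ∧ B)
≡ (A ∧ ((C ∧ ¬A) ∨ (¬C ∧ A)) ∧ ¬B) ∨ (¬(A ∧ ((C ∧ ¬A) ∨ (¬C ∧ A))) ∧ B)
≡ (A ∧ ((C ∧ ¬A) ∨ (¬C ∧ A)) ∧ ¬B) ∨ ((¬A ∨ ¬((C ∧ ¬A) ∨ (¬C ∧ A))) ∧ B)
≡ (A ∧ ((C ∧ ¬A) ∨ (¬C ∧ A)) ∧ ¬B) ∨ ((¬A ∨ (¬(C ∧ ¬A) ∧ ¬(¬C ∧ A))) ∧ B)
≡ (A ∧ ((C ∧ ¬A) ∨ (¬C ∧ A)) ∧ ¬B) ∨ ((¬A ∨ ((¬C ∨ ¬¬A) ∧ ¬(¬C ∧ A))) ∧ B)
≡ (A ∧ ((C ∧ ¬A) ∨ (¬C ∧ A)) ∧ ¬B) ∨ ((¬A ∨ ((¬C ∨ A) ∧ ¬(¬C ∧ A))) ∧ B)
≡ (A ∧ ((C ∧ ¬A) ∨ (¬C ∧ A)) ∧ ¬B) ∨ ((¬A ∨ ((¬C ∨ A) ∧ (¬¬C ∨ ¬A))) ∧ B)
≡ (A ∧ ((C ∧ ¬A) ∨ (¬C ∧ A)) ∧ ¬B) ∨ ((¬A ∨ ((¬C ∨ A) ∧ (C ∨ ¬A))) ∧ B)
≡ (A ∧ C ∧ ¬A ∧ ¬B) ∨ (A ∧ ¬C ∧ A ∧ ¬B) ∨ (¬A ∧ B) ∨ (¬C ∧ C ∧ B) ∨ (¬C ∧ ¬A ∧ B) ∨ (A ∧ C ∧ B) ∨ (A ∧ ¬A ∧ B)
≡ (A ∧ ¬C ∧ ¬B) ∨ (¬A ∧ B) ∨ (A ∧ C ∧ B)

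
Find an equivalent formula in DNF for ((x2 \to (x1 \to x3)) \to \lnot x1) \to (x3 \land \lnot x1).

((x2 \to (x1 \to x3)) \to \lnot x1) \to (x3 \land \lnot x1)
≡ \lnot ((x2 \to (x1 \to x3)) \to \lnot x1) \lor (x3 \land \lnot x1)   [eliminate \to]
≡ \lnot (\lnot (x2 \to (x1 \to x3)) \lor \lnot x1) \lor (x3 \land \lnot x1)   [eliminate \to]
≡ \lnot (\lnot (\lnot x2 \lor (x1 \to x3)) \lor \lnot x1) \lor (x3 \land \lnot x1)   [eliminate \to]
≡ \lnot (\lnot (\lnot x2 \lor \lnot x1 \lor x3) \lor \lnot x1) \lor (x3 \land \lnot x1)   [eliminate \to]
≡ (\lnot \lnot (\lnot x2 \lor \lnot x1 \lor x3) \land \lnot \lnot x1) \lor (x3 \land \lnot x1)   [De Morgan]
≡ ((\lnot x2 \lor \lnot x1 \lor x3) \land \lnot \lnot x1) \lor (x3 \land \lnot x1)   [double negation]
≡ ((\lnot x2 \lor \lnot x1 \lor x3) \land x1) \lor (x3 \land \lnot x1)   [double negation]
≡ (\lnot x2 \land x1) \lor (\lnot x1 \land x1) \lor (x3 \land x1) \lor (x3 \land \lnot x1)   [distribute \land over \lor]
≡ (\lnot x2 \land x1) \lor (x3 \land x1) \lor (x3 \land \lnot x1)   [simplify]

(\lnot x2 \land x1) \lor (x3 \land x1) \lor (x3 \land \lnot x1)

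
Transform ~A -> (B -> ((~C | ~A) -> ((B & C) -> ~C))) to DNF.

~A -> (B -> ((~C | ~A) -> ((B & C) -> ~C)))
≡ ~~A | (B -> ((~C | ~A) -> ((B & C) -> ~C)))
≡ ~~A | ~B | ((~C | ~A) -> ((B & C) -> ~C))
≡ ~~A | ~B | ~(~C | ~A) | ((B & C) -> ~C)
≡ ~~A | ~B | ~(~C | ~A) | ~(B & C) | ~C
≡ A | ~B | ~(~C | ~A) | ~(B & C) | ~C
≡ A | ~B | (~~C & ~~A) | ~(B & C) | ~C
≡ A | ~B | (C & ~~A) | ~(B & C) | ~C
≡ A | ~B | (C & A) | ~(B & C) | ~C
≡ A | ~B | (C & A) | ~B | ~C | ~C
≡ A | ~B | ~C

A | ~B | ~C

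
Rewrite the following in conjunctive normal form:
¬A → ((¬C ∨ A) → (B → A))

¬A → ((¬C ∨ A) → (B → A))
= ¬¬A ∨ ((¬C ∨ A) → (B → A))   [eliminate →]
= ¬¬A ∨ ¬(¬C ∨ A) ∨ (B → A)   [eliminate →]
= ¬¬A ∨ ¬(¬C ∨ A) ∨ ¬B ∨ A   [eliminate →]
= A ∨ ¬(¬C ∨ A) ∨ ¬B ∨ A   [double negation]
= A ∨ (¬¬C ∧ ¬A) ∨ ¬B ∨ A   [De Morgan]
= A ∨ (C ∧ ¬A) ∨ ¬B ∨ A   [double negation]
= (A ∨ C ∨ ¬B ∨ A) ∧ (A ∨ ¬A ∨ ¬B ∨ A)   [distribute ∨ over ∧]
= A ∨ C ∨ ¬B   [simplify]

A ∨ C ∨ ¬B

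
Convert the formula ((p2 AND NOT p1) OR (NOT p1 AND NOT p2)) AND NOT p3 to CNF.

NOT p1 AND NOT p3

((p2 AND NOT p1) OR (NOT p1 AND NOT p2)) AND NOT p3
= (p2 OR NOT p1) AND (p2 OR NOT p2) AND (NOT p1 OR NOT p1) AND (NOT p1 OR NOT p2) AND NOT p3
= NOT p1 AND NOT p3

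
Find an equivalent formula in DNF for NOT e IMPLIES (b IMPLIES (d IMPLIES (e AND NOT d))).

e OR NOT b OR NOT d

NOT e IMPLIES (b IMPLIES (d IMPLIES (e AND NOT d)))
≡ NOT NOT e OR (b IMPLIES (d IMPLIES (e AND NOT d)))   [eliminate IMPLIES]
≡ NOT NOT e OR NOT b OR (d IMPLIES (e AND NOT d))   [eliminate IMPLIES]
≡ NOT NOT e OR NOT b OR NOT d OR (e AND NOT d)   [eliminate IMPLIES]
≡ e OR NOT b OR NOT d OR (e AND NOT d)   [double negation]
≡ e OR NOT b OR NOT d   [simplify]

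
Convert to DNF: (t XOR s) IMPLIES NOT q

(NOT t AND NOT s) OR (s AND t) OR NOT q

(t XOR s) IMPLIES NOT q
≡ NOT (t XOR s) OR NOT q
≡ NOT ((t AND NOT s) OR (NOT t AND s)) OR NOT q
≡ (NOT (t AND NOT s) AND NOT (NOT t AND s)) OR NOT q
≡ ((NOT t OR NOT NOT s) AND NOT (NOT t AND s)) OR NOT q
≡ ((NOT t OR s) AND NOT (NOT t AND s)) OR NOT q
≡ ((NOT t OR s) AND (NOT NOT t OR NOT s)) OR NOT q
≡ ((NOT t OR s) AND (t OR NOT s)) OR NOT q
≡ (NOT t AND t) OR (NOT t AND NOT s) OR (s AND t) OR (s AND NOT s) OR NOT q
≡ (NOT t AND NOT s) OR (s AND t) OR NOT q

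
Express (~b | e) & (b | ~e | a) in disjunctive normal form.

(~b | e) & (b | ~e | a)
⇔ (~b & b) | (~b & ~e) | (~b & a) | (e & b) | (e & ~e) | (e & a)   — distribute & over |
⇔ (~b & ~e) | (~b & a) | (e & b) | (e & a)   — simplify

(~b & ~e) | (~b & a) | (e & b) | (e & a)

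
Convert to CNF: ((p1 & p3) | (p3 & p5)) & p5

p3 & p5

((p1 & p3) | (p3 & p5)) & p5
⇔ (p1 | p3) & (p1 | p5) & (p3 | p3) & (p3 | p5) & p5   [distribute | over &]
⇔ p3 & p5   [simplify]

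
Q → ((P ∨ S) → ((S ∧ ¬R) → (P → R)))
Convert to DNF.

¬Q ∨ ¬S ∨ R ∨ ¬P

Q → ((P ∨ S) → ((S ∧ ¬R) → (P → R)))
= ¬Q ∨ ((P ∨ S) → ((S ∧ ¬R) → (P → R)))
= ¬Q ∨ ¬(P ∨ S) ∨ ((S ∧ ¬R) → (P → R))
= ¬Q ∨ ¬(P ∨ S) ∨ ¬(S ∧ ¬R) ∨ (P → R)
= ¬Q ∨ ¬(P ∨ S) ∨ ¬(S ∧ ¬R) ∨ ¬P ∨ R
= ¬Q ∨ (¬P ∧ ¬S) ∨ ¬(S ∧ ¬R) ∨ ¬P ∨ R
= ¬Q ∨ (¬P ∧ ¬S) ∨ ¬S ∨ ¬¬R ∨ ¬P ∨ R
= ¬Q ∨ (¬P ∧ ¬S) ∨ ¬S ∨ R ∨ ¬P ∨ R
= ¬Q ∨ ¬S ∨ R ∨ ¬P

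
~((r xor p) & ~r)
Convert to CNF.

~((r xor p) & ~r)
≡ ~((r | p) & ~(r & p) & ~r)   (expand xor)
≡ ~(r | p) | ~~(r & p) | ~~r   (De Morgan)
≡ (~r & ~p) | ~~(r & p) | ~~r   (De Morgan)
≡ (~r & ~p) | (r & p) | ~~r   (double negation)
≡ (~r & ~p) | (r & p) | r   (double negation)
≡ (~r | r | r) & (~r | p | r) & (~p | r | r) & (~p | p | r)   (distribute | over &)
≡ ~p | r   (simplify)

~p | r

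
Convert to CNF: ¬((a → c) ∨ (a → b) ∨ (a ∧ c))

¬((a → c) ∨ (a → b) ∨ (a ∧ c))
⇔ ¬(¬a ∨ c ∨ (a → b) ∨ (a ∧ c))   — eliminate →
⇔ ¬(¬a ∨ c ∨ ¬a ∨ b ∨ (a ∧ c))   — eliminate →
⇔ ¬¬a ∧ ¬c ∧ ¬¬a ∧ ¬b ∧ ¬(a ∧ c)   — De Morgan
⇔ a ∧ ¬c ∧ ¬¬a ∧ ¬b ∧ ¬(a ∧ c)   — double negation
⇔ a ∧ ¬c ∧ a ∧ ¬b ∧ ¬(a ∧ c)   — double negation
⇔ a ∧ ¬c ∧ a ∧ ¬b ∧ (¬a ∨ ¬c)   — De Morgan
⇔ a ∧ ¬c ∧ ¬b   — simplify

a ∧ ¬c ∧ ¬b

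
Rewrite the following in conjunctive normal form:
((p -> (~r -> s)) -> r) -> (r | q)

~p | r | s | q

((p -> (~r -> s)) -> r) -> (r | q)
= ~((p -> (~r -> s)) -> r) | r | q
= ~(~(p -> (~r -> s)) | r) | r | q
= ~(~(~p | (~r -> s)) | r) | r | q
= ~(~(~p | ~~r | s) | r) | r | q
= (~~(~p | ~~r | s) & ~r) | r | q
= ((~p | ~~r | s) & ~r) | r | q
= ((~p | r | s) & ~r) | r | q
= (~p | r | s | r | q) & (~r | r | q)
= ~p | r | s | q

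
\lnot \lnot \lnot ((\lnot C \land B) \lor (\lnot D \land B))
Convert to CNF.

(C \lor \lnot B) \land (D \lor \lnot B)

\lnot \lnot \lnot ((\lnot C \land B) \lor (\lnot D \land B))
≡ \lnot ((\lnot C \land B) \lor (\lnot D \land B))   [double negation]
≡ \lnot (\lnot C \land B) \land \lnot (\lnot D \land B)   [De Morgan]
≡ (\lnot \lnot C \lor \lnot B) \land \lnot (\lnot D \land B)   [De Morgan]
≡ (C \lor \lnot B) \land \lnot (\lnot D \land B)   [double negation]
≡ (C \lor \lnot B) \land (\lnot \lnot D \lor \lnot B)   [De Morgan]
≡ (C \lor \lnot B) \land (D \lor \lnot B)   [double negation]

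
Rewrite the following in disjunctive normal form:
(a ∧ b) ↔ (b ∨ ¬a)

(a ∧ b) ↔ (b ∨ ¬a)
≡ ((a ∧ b) → (b ∨ ¬a)) ∧ ((b ∨ ¬a) → (a ∧ b))   — eliminate ↔
≡ (¬(a ∧ b) ∨ b ∨ ¬a) ∧ ((b ∨ ¬a) → (a ∧ b))   — eliminate →
≡ (¬(a ∧ b) ∨ b ∨ ¬a) ∧ (¬(b ∨ ¬a) ∨ (a ∧ b))   — eliminate →
≡ (¬a ∨ ¬b ∨ b ∨ ¬a) ∧ (¬(b ∨ ¬a) ∨ (a ∧ b))   — De Morgan
≡ (¬a ∨ ¬b ∨ b ∨ ¬a) ∧ ((¬b ∧ ¬¬a) ∨ (a ∧ b))   — De Morgan
≡ (¬a ∨ ¬b ∨ b ∨ ¬a) ∧ ((¬b ∧ a) ∨ (a ∧ b))   — double negation
≡ (¬a ∧ ¬b ∧ a) ∨ (¬a ∧ a ∧ b) ∨ (¬b ∧ ¬b ∧ a) ∨ (¬b ∧ a ∧ b) ∨ (b ∧ ¬b ∧ a) ∨ (b ∧ a ∧ b) ∨ (¬a ∧ ¬b ∧ a) ∨ (¬a ∧ a ∧ b)   — distribute ∧ over ∨
≡ (¬b ∧ a) ∨ (b ∧ a)   — simplify

(¬b ∧ a) ∨ (b ∧ a)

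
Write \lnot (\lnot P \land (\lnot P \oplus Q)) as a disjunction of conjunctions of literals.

P \lor (Q \land \lnot P)

\lnot (\lnot P \land (\lnot P \oplus Q))
⇔ \lnot (\lnot P \land ((\lnot P \land \lnot Q) \lor (\lnot \lnot P \land Q)))   [expand \oplus]
⇔ \lnot \lnot P \lor \lnot ((\lnot P \land \lnot Q) \lor (\lnot \lnot P \land Q))   [De Morgan]
⇔ P \lor \lnot ((\lnot P \land \lnot Q) \lor (\lnot \lnot P \land Q))   [double negation]
⇔ P \lor (\lnot (\lnot P \land \lnot Q) \land \lnot (\lnot \lnot P \land Q))   [De Morgan]
⇔ P \lor ((\lnot \lnot P \lor \lnot \lnot Q) \land \lnot (\lnot \lnot P \land Q))   [De Morgan]
⇔ P \lor ((P \lor \lnot \lnot Q) \land \lnot (\lnot \lnot P \land Q))   [double negation]
⇔ P \lor ((P \lor Q) \land \lnot (\lnot \lnot P \land Q))   [double negation]
⇔ P \lor ((P \lor Q) \land (\lnot \lnot \lnot P \lor \lnot Q))   [De Morgan]
⇔ P \lor ((P \lor Q) \land (\lnot P \lor \lnot Q))   [double negation]
⇔ P \lor (P \land \lnot P) \lor (P \land \lnot Q) \lor (Q \land \lnot P) \lor (Q \land \lnot Q)   [distribute \land over \lor]
⇔ P \lor (Q \land \lnot P)   [simplify]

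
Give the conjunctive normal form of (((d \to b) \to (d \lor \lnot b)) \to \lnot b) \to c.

(d \lor \lnot b \lor c) \land (b \lor c)

(((d \to b) \to (d \lor \lnot b)) \to \lnot b) \to c
≡ \lnot (((d \to b) \to (d \lor \lnot b)) \to \lnot b) \lor c
≡ \lnot (\lnot ((d \to b) \to (d \lor \lnot b)) \lor \lnot b) \lor c
≡ \lnot (\lnot (\lnot (d \to b) \lor d \lor \lnot b) \lor \lnot b) \lor c
≡ \lnot (\lnot (\lnot (\lnot d \lor b) \lor d \lor \lnot b) \lor \lnot b) \lor c
≡ (\lnot \lnot (\lnot (\lnot d \lor b) \lor d \lor \lnot b) \land \lnot \lnot b) \lor c
≡ ((\lnot (\lnot d \lor b) \lor d \lor \lnot b) \land \lnot \lnot b) \lor c
≡ (((\lnot \lnot d \land \lnot b) \lor d \lor \lnot b) \land \lnot \lnot b) \lor c
≡ (((d \land \lnot b) \lor d \lor \lnot b) \land \lnot \lnot b) \lor c
≡ (((d \land \lnot b) \lor d \lor \lnot b) \land b) \lor c
≡ (d \lor d \lor \lnot b \lor c) \land (\lnot b \lor d \lor \lnot b \lor c) \land (b \lor c)
≡ (d \lor \lnot b \lor c) \land (b \lor c)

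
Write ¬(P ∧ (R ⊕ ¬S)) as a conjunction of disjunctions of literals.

(¬P ∨ ¬R ∨ ¬S) ∧ (¬P ∨ S ∨ R)

¬(P ∧ (R ⊕ ¬S))
≡ ¬(P ∧ (R ∨ ¬S) ∧ ¬(R ∧ ¬S))   (expand ⊕)
≡ ¬P ∨ ¬(R ∨ ¬S) ∨ ¬¬(R ∧ ¬S)   (De Morgan)
≡ ¬P ∨ (¬R ∧ ¬¬S) ∨ ¬¬(R ∧ ¬S)   (De Morgan)
≡ ¬P ∨ (¬R ∧ S) ∨ ¬¬(R ∧ ¬S)   (double negation)
≡ ¬P ∨ (¬R ∧ S) ∨ (R ∧ ¬S)   (double negation)
≡ (¬P ∨ ¬R ∨ R) ∧ (¬P ∨ ¬R ∨ ¬S) ∧ (¬P ∨ S ∨ R) ∧ (¬P ∨ S ∨ ¬S)   (distribute ∨ over ∧)
≡ (¬P ∨ ¬R ∨ ¬S) ∧ (¬P ∨ S ∨ R)   (simplify)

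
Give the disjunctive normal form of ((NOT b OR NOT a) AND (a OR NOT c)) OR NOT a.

((NOT b OR NOT a) AND (a OR NOT c)) OR NOT a
≡ (NOT b AND a) OR (NOT b AND NOT c) OR (NOT a AND a) OR (NOT a AND NOT c) OR NOT a   [distribute AND over OR]
≡ (NOT b AND a) OR (NOT b AND NOT c) OR NOT a   [simplify]

(NOT b AND a) OR (NOT b AND NOT c) OR NOT a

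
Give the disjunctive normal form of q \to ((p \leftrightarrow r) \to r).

\lnot q \lor (p \land \lnot r) \lor r

q \to ((p \leftrightarrow r) \to r)
≡ \lnot q \lor ((p \leftrightarrow r) \to r)   [eliminate \to]
≡ \lnot q \lor \lnot (p \leftrightarrow r) \lor r   [eliminate \to]
≡ \lnot q \lor \lnot ((p \to r) \land (r \to p)) \lor r   [eliminate \leftrightarrow]
≡ \lnot q \lor \lnot ((\lnot p \lor r) \land (r \to p)) \lor r   [eliminate \to]
≡ \lnot q \lor \lnot ((\lnot p \lor r) \land (\lnot r \lor p)) \lor r   [eliminate \to]
≡ \lnot q \lor \lnot (\lnot p \lor r) \lor \lnot (\lnot r \lor p) \lor r   [De Morgan]
≡ \lnot q \lor (\lnot \lnot p \land \lnot r) \lor \lnot (\lnot r \lor p) \lor r   [De Morgan]
≡ \lnot q \lor (p \land \lnot r) \lor \lnot (\lnot r \lor p) \lor r   [double negation]
≡ \lnot q \lor (p \land \lnot r) \lor (\lnot \lnot r \land \lnot p) \lor r   [De Morgan]
≡ \lnot q \lor (p \land \lnot r) \lor (r \land \lnot p) \lor r   [double negation]
≡ \lnot q \lor (p \land \lnot r) \lor r   [simplify]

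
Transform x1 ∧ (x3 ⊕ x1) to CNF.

x1 ∧ (¬x3 ∨ ¬x1)

x1 ∧ (x3 ⊕ x1)
= x1 ∧ (x3 ∨ x1) ∧ ¬(x3 ∧ x1)
= x1 ∧ (x3 ∨ x1) ∧ (¬x3 ∨ ¬x1)
= x1 ∧ (¬x3 ∨ ¬x1)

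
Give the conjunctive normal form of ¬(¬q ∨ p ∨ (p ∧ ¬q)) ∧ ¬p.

¬(¬q ∨ p ∨ (p ∧ ¬q)) ∧ ¬p
≡ ¬¬q ∧ ¬p ∧ ¬(p ∧ ¬q) ∧ ¬p   (De Morgan)
≡ q ∧ ¬p ∧ ¬(p ∧ ¬q) ∧ ¬p   (double negation)
≡ q ∧ ¬p ∧ (¬p ∨ ¬¬q) ∧ ¬p   (De Morgan)
≡ q ∧ ¬p ∧ (¬p ∨ q) ∧ ¬p   (double negation)
≡ q ∧ ¬p   (simplify)

q ∧ ¬p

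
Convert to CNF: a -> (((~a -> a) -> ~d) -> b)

~a | d | b

a -> (((~a -> a) -> ~d) -> b)
= ~a | (((~a -> a) -> ~d) -> b)   [eliminate ->]
= ~a | ~((~a -> a) -> ~d) | b   [eliminate ->]
= ~a | ~(~(~a -> a) | ~d) | b   [eliminate ->]
= ~a | ~(~(~~a | a) | ~d) | b   [eliminate ->]
= ~a | (~~(~~a | a) & ~~d) | b   [De Morgan]
= ~a | ((~~a | a) & ~~d) | b   [double negation]
= ~a | ((a | a) & ~~d) | b   [double negation]
= ~a | ((a | a) & d) | b   [double negation]
= (~a | a | a | b) & (~a | d | b)   [distribute | over &]
= ~a | d | b   [simplify]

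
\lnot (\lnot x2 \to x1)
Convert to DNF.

\lnot x2 \land \lnot x1

\lnot (\lnot x2 \to x1)
≡ \lnot (\lnot \lnot x2 \lor x1)   [eliminate \to]
≡ \lnot \lnot \lnot x2 \land \lnot x1   [De Morgan]
≡ \lnot x2 \land \lnot x1   [double negation]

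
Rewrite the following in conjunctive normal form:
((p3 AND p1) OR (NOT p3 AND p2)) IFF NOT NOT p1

(p3 OR NOT p2 OR p1) AND (NOT p1 OR p3 OR p2)

((p3 AND p1) OR (NOT p3 AND p2)) IFF NOT NOT p1
⇔ (((p3 AND p1) OR (NOT p3 AND p2)) IMPLIES NOT NOT p1) AND (NOT NOT p1 IMPLIES ((p3 AND p1) OR (NOT p3 AND p2)))   — eliminate IFF
⇔ (NOT ((p3 AND p1) OR (NOT p3 AND p2)) OR NOT NOT p1) AND (NOT NOT p1 IMPLIES ((p3 AND p1) OR (NOT p3 AND p2)))   — eliminate IMPLIES
⇔ (NOT ((p3 AND p1) OR (NOT p3 AND p2)) OR NOT NOT p1) AND (NOT NOT NOT p1 OR (p3 AND p1) OR (NOT p3 AND p2))   — eliminate IMPLIES
⇔ ((NOT (p3 AND p1) AND NOT (NOT p3 AND p2)) OR NOT NOT p1) AND (NOT NOT NOT p1 OR (p3 AND p1) OR (NOT p3 AND p2))   — De Morgan
⇔ (((NOT p3 OR NOT p1) AND NOT (NOT p3 AND p2)) OR NOT NOT p1) AND (NOT NOT NOT p1 OR (p3 AND p1) OR (NOT p3 AND p2))   — De Morgan
⇔ (((NOT p3 OR NOT p1) AND (NOT NOT p3 OR NOT p2)) OR NOT NOT p1) AND (NOT NOT NOT p1 OR (p3 AND p1) OR (NOT p3 AND p2))   — De Morgan
⇔ (((NOT p3 OR NOT p1) AND (p3 OR NOT p2)) OR NOT NOT p1) AND (NOT NOT NOT p1 OR (p3 AND p1) OR (NOT p3 AND p2))   — double negation
⇔ (((NOT p3 OR NOT p1) AND (p3 OR NOT p2)) OR p1) AND (NOT NOT NOT p1 OR (p3 AND p1) OR (NOT p3 AND p2))   — double negation
⇔ (((NOT p3 OR NOT p1) AND (p3 OR NOT p2)) OR p1) AND (NOT p1 OR (p3 AND p1) OR (NOT p3 AND p2))   — double negation
⇔ (NOT p3 OR NOT p1 OR p1) AND (p3 OR NOT p2 OR p1) AND (NOT p1 OR p3 OR NOT p3) AND (NOT p1 OR p3 OR p2) AND (NOT p1 OR p1 OR NOT p3) AND (NOT p1 OR p1 OR p2)   — distribute OR over AND
⇔ (p3 OR NOT p2 OR p1) AND (NOT p1 OR p3 OR p2)   — simplify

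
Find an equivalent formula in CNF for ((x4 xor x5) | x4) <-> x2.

(~x5 | x4 | x2) & (~x4 | x2) & (~x2 | x4 | x5)

((x4 xor x5) | x4) <-> x2
≡ (((x4 xor x5) | x4) -> x2) & (x2 -> ((x4 xor x5) | x4))   [eliminate <->]
≡ (~((x4 xor x5) | x4) | x2) & (x2 -> ((x4 xor x5) | x4))   [eliminate ->]
≡ (~(((x4 | x5) & ~(x4 & x5)) | x4) | x2) & (x2 -> ((x4 xor x5) | x4))   [expand xor]
≡ (~(((x4 | x5) & ~(x4 & x5)) | x4) | x2) & (~x2 | (x4 xor x5) | x4)   [eliminate ->]
≡ (~(((x4 | x5) & ~(x4 & x5)) | x4) | x2) & (~x2 | ((x4 | x5) & ~(x4 & x5)) | x4)   [expand xor]
≡ ((~((x4 | x5) & ~(x4 & x5)) & ~x4) | x2) & (~x2 | ((x4 | x5) & ~(x4 & x5)) | x4)   [De Morgan]
≡ (((~(x4 | x5) | ~~(x4 & x5)) & ~x4) | x2) & (~x2 | ((x4 | x5) & ~(x4 & x5)) | x4)   [De Morgan]
≡ ((((~x4 & ~x5) | ~~(x4 & x5)) & ~x4) | x2) & (~x2 | ((x4 | x5) & ~(x4 & x5)) | x4)   [De Morgan]
≡ ((((~x4 & ~x5) | (x4 & x5)) & ~x4) | x2) & (~x2 | ((x4 | x5) & ~(x4 & x5)) | x4)   [double negation]
≡ ((((~x4 & ~x5) | (x4 & x5)) & ~x4) | x2) & (~x2 | ((x4 | x5) & (~x4 | ~x5)) | x4)   [De Morgan]
≡ (~x4 | x4 | x2) & (~x4 | x5 | x2) & (~x5 | x4 | x2) & (~x5 | x5 | x2) & (~x4 | x2) & (~x2 | x4 | x5 | x4) & (~x2 | ~x4 | ~x5 | x4)   [distribute | over &]
≡ (~x5 | x4 | x2) & (~x4 | x2) & (~x2 | x4 | x5)   [simplify]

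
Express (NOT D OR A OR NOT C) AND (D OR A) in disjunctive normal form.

(NOT D OR A OR NOT C) AND (D OR A)
≡ (NOT D AND D) OR (NOT D AND A) OR (A AND D) OR (A AND A) OR (NOT C AND D) OR (NOT C AND A)   [distribute AND over OR]
≡ A OR (NOT C AND D)   [simplify]

A OR (NOT C AND D)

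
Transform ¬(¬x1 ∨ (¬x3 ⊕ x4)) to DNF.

¬(¬x1 ∨ (¬x3 ⊕ x4))
⇔ ¬(¬x1 ∨ (¬x3 ∧ ¬x4) ∨ (¬¬x3 ∧ x4))   (expand ⊕)
⇔ ¬¬x1 ∧ ¬(¬x3 ∧ ¬x4) ∧ ¬(¬¬x3 ∧ x4)   (De Morgan)
⇔ x1 ∧ ¬(¬x3 ∧ ¬x4) ∧ ¬(¬¬x3 ∧ x4)   (double negation)
⇔ x1 ∧ (¬¬x3 ∨ ¬¬x4) ∧ ¬(¬¬x3 ∧ x4)   (De Morgan)
⇔ x1 ∧ (x3 ∨ ¬¬x4) ∧ ¬(¬¬x3 ∧ x4)   (double negation)
⇔ x1 ∧ (x3 ∨ x4) ∧ ¬(¬¬x3 ∧ x4)   (double negation)
⇔ x1 ∧ (x3 ∨ x4) ∧ (¬¬¬x3 ∨ ¬x4)   (De Morgan)
⇔ x1 ∧ (x3 ∨ x4) ∧ (¬x3 ∨ ¬x4)   (double negation)
⇔ (x1 ∧ x3 ∧ ¬x3) ∨ (x1 ∧ x3 ∧ ¬x4) ∨ (x1 ∧ x4 ∧ ¬x3) ∨ (x1 ∧ x4 ∧ ¬x4)   (distribute ∧ over ∨)
⇔ (x1 ∧ x3 ∧ ¬x4) ∨ (x1 ∧ x4 ∧ ¬x3)   (simplify)

(x1 ∧ x3 ∧ ¬x4) ∨ (x1 ∧ x4 ∧ ¬x3)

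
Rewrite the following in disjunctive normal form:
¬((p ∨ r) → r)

¬((p ∨ r) → r)
≡ ¬(¬(p ∨ r) ∨ r)
≡ ¬¬(p ∨ r) ∧ ¬r
≡ (p ∨ r) ∧ ¬r
≡ (p ∧ ¬r) ∨ (r ∧ ¬r)
≡ p ∧ ¬r

p ∧ ¬r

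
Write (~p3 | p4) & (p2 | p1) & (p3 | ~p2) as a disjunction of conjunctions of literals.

(~p3 & p1 & ~p2) | (p4 & p2 & p3) | (p4 & p1 & p3) | (p4 & p1 & ~p2)

(~p3 | p4) & (p2 | p1) & (p3 | ~p2)
≡ (~p3 & p2 & p3) | (~p3 & p2 & ~p2) | (~p3 & p1 & p3) | (~p3 & p1 & ~p2) | (p4 & p2 & p3) | (p4 & p2 & ~p2) | (p4 & p1 & p3) | (p4 & p1 & ~p2)   (distribute & over |)
≡ (~p3 & p1 & ~p2) | (p4 & p2 & p3) | (p4 & p1 & p3) | (p4 & p1 & ~p2)   (simplify)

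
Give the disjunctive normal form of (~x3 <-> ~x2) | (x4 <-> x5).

(x3 & x2) | (~x2 & ~x3) | (~x4 & ~x5) | (x5 & x4)

(~x3 <-> ~x2) | (x4 <-> x5)
= ((~x3 -> ~x2) & (~x2 -> ~x3)) | (x4 <-> x5)   (eliminate <->)
= ((~~x3 | ~x2) & (~x2 -> ~x3)) | (x4 <-> x5)   (eliminate ->)
= ((~~x3 | ~x2) & (~~x2 | ~x3)) | (x4 <-> x5)   (eliminate ->)
= ((~~x3 | ~x2) & (~~x2 | ~x3)) | ((x4 -> x5) & (x5 -> x4))   (eliminate <->)
= ((~~x3 | ~x2) & (~~x2 | ~x3)) | ((~x4 | x5) & (x5 -> x4))   (eliminate ->)
= ((~~x3 | ~x2) & (~~x2 | ~x3)) | ((~x4 | x5) & (~x5 | x4))   (eliminate ->)
= ((x3 | ~x2) & (~~x2 | ~x3)) | ((~x4 | x5) & (~x5 | x4))   (double negation)
= ((x3 | ~x2) & (x2 | ~x3)) | ((~x4 | x5) & (~x5 | x4))   (double negation)
= (x3 & x2) | (x3 & ~x3) | (~x2 & x2) | (~x2 & ~x3) | (~x4 & ~x5) | (~x4 & x4) | (x5 & ~x5) | (x5 & x4)   (distribute & over |)
= (x3 & x2) | (~x2 & ~x3) | (~x4 & ~x5) | (x5 & x4)   (simplify)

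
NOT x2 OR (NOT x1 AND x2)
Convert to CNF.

NOT x2 OR NOT x1

NOT x2 OR (NOT x1 AND x2)
≡ (NOT x2 OR NOT x1) AND (NOT x2 OR x2)   — distribute OR over AND
≡ NOT x2 OR NOT x1   — simplify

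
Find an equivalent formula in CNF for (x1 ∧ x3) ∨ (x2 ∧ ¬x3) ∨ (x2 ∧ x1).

(x1 ∨ x2) ∧ (x1 ∨ ¬x3) ∧ (x3 ∨ x2)

(x1 ∧ x3) ∨ (x2 ∧ ¬x3) ∨ (x2 ∧ x1)
= (x1 ∨ x2 ∨ x2) ∧ (x1 ∨ x2 ∨ x1) ∧ (x1 ∨ ¬x3 ∨ x2) ∧ (x1 ∨ ¬x3 ∨ x1) ∧ (x3 ∨ x2 ∨ x2) ∧ (x3 ∨ x2 ∨ x1) ∧ (x3 ∨ ¬x3 ∨ x2) ∧ (x3 ∨ ¬x3 ∨ x1)   (distribute ∨ over ∧)
= (x1 ∨ x2) ∧ (x1 ∨ ¬x3) ∧ (x3 ∨ x2)   (simplify)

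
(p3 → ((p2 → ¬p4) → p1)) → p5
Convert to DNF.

(p3 → ((p2 → ¬p4) → p1)) → p5
≡ ¬(p3 → ((p2 → ¬p4) → p1)) ∨ p5   (eliminate →)
≡ ¬(¬p3 ∨ ((p2 → ¬p4) → p1)) ∨ p5   (eliminate →)
≡ ¬(¬p3 ∨ ¬(p2 → ¬p4) ∨ p1) ∨ p5   (eliminate →)
≡ ¬(¬p3 ∨ ¬(¬p2 ∨ ¬p4) ∨ p1) ∨ p5   (eliminate →)
≡ (¬¬p3 ∧ ¬¬(¬p2 ∨ ¬p4) ∧ ¬p1) ∨ p5   (De Morgan)
≡ (p3 ∧ ¬¬(¬p2 ∨ ¬p4) ∧ ¬p1) ∨ p5   (double negation)
≡ (p3 ∧ (¬p2 ∨ ¬p4) ∧ ¬p1) ∨ p5   (double negation)
≡ (p3 ∧ ¬p2 ∧ ¬p1) ∨ (p3 ∧ ¬p4 ∧ ¬p1) ∨ p5   (distribute ∧ over ∨)

(p3 ∧ ¬p2 ∧ ¬p1) ∨ (p3 ∧ ¬p4 ∧ ¬p1) ∨ p5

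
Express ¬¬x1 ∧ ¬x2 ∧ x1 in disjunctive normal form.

x1 ∧ ¬x2

¬¬x1 ∧ ¬x2 ∧ x1
≡ x1 ∧ ¬x2 ∧ x1   (double negation)
≡ x1 ∧ ¬x2   (simplify)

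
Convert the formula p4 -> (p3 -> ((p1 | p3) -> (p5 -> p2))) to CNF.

p4 -> (p3 -> ((p1 | p3) -> (p5 -> p2)))
= ~p4 | (p3 -> ((p1 | p3) -> (p5 -> p2)))   (eliminate ->)
= ~p4 | ~p3 | ((p1 | p3) -> (p5 -> p2))   (eliminate ->)
= ~p4 | ~p3 | ~(p1 | p3) | (p5 -> p2)   (eliminate ->)
= ~p4 | ~p3 | ~(p1 | p3) | ~p5 | p2   (eliminate ->)
= ~p4 | ~p3 | (~p1 & ~p3) | ~p5 | p2   (De Morgan)
= (~p4 | ~p3 | ~p1 | ~p5 | p2) & (~p4 | ~p3 | ~p3 | ~p5 | p2)   (distribute | over &)
= ~p4 | ~p3 | ~p5 | p2   (simplify)

~p4 | ~p3 | ~p5 | p2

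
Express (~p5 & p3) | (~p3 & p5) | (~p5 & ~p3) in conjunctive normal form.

(~p5 & p3) | (~p3 & p5) | (~p5 & ~p3)
≡ (~p5 | ~p3 | ~p5) & (~p5 | ~p3 | ~p3) & (~p5 | p5 | ~p5) & (~p5 | p5 | ~p3) & (p3 | ~p3 | ~p5) & (p3 | ~p3 | ~p3) & (p3 | p5 | ~p5) & (p3 | p5 | ~p3)   [distribute | over &]
≡ ~p5 | ~p3   [simplify]

~p5 | ~p3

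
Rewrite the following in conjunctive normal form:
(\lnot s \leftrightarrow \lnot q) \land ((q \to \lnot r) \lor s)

(s \lor \lnot q) \land (q \lor \lnot s)

(\lnot s \leftrightarrow \lnot q) \land ((q \to \lnot r) \lor s)
= (\lnot s \to \lnot q) \land (\lnot q \to \lnot s) \land ((q \to \lnot r) \lor s)   [eliminate \leftrightarrow]
= (\lnot \lnot s \lor \lnot q) \land (\lnot q \to \lnot s) \land ((q \to \lnot r) \lor s)   [eliminate \to]
= (\lnot \lnot s \lor \lnot q) \land (\lnot \lnot q \lor \lnot s) \land ((q \to \lnot r) \lor s)   [eliminate \to]
= (\lnot \lnot s \lor \lnot q) \land (\lnot \lnot q \lor \lnot s) \land (\lnot q \lor \lnot r \lor s)   [eliminate \to]
= (s \lor \lnot q) \land (\lnot \lnot q \lor \lnot s) \land (\lnot q \lor \lnot r \lor s)   [double negation]
= (s \lor \lnot q) \land (q \lor \lnot s) \land (\lnot q \lor \lnot r \lor s)   [double negation]
= (s \lor \lnot q) \land (q \lor \lnot s)   [simplify]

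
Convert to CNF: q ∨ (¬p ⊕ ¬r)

(q ∨ ¬p ∨ ¬r) ∧ (q ∨ p ∨ r)

q ∨ (¬p ⊕ ¬r)
≡ q ∨ ((¬p ∨ ¬r) ∧ ¬(¬p ∧ ¬r))   — expand ⊕
≡ q ∨ ((¬p ∨ ¬r) ∧ (¬¬p ∨ ¬¬r))   — De Morgan
≡ q ∨ ((¬p ∨ ¬r) ∧ (p ∨ ¬¬r))   — double negation
≡ q ∨ ((¬p ∨ ¬r) ∧ (p ∨ r))   — double negation
≡ (q ∨ ¬p ∨ ¬r) ∧ (q ∨ p ∨ r)   — distribute ∨ over ∧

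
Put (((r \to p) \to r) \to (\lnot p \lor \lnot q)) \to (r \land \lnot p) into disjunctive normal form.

(((r \to p) \to r) \to (\lnot p \lor \lnot q)) \to (r \land \lnot p)
⇔ \lnot (((r \to p) \to r) \to (\lnot p \lor \lnot q)) \lor (r \land \lnot p)   [eliminate \to]
⇔ \lnot (\lnot ((r \to p) \to r) \lor \lnot p \lor \lnot q) \lor (r \land \lnot p)   [eliminate \to]
⇔ \lnot (\lnot (\lnot (r \to p) \lor r) \lor \lnot p \lor \lnot q) \lor (r \land \lnot p)   [eliminate \to]
⇔ \lnot (\lnot (\lnot (\lnot r \lor p) \lor r) \lor \lnot p \lor \lnot q) \lor (r \land \lnot p)   [eliminate \to]
⇔ (\lnot \lnot (\lnot (\lnot r \lor p) \lor r) \land \lnot \lnot p \land \lnot \lnot q) \lor (r \land \lnot p)   [De Morgan]
⇔ ((\lnot (\lnot r \lor p) \lor r) \land \lnot \lnot p \land \lnot \lnot q) \lor (r \land \lnot p)   [double negation]
⇔ (((\lnot \lnot r \land \lnot p) \lor r) \land \lnot \lnot p \land \lnot \lnot q) \lor (r \land \lnot p)   [De Morgan]
⇔ (((r \land \lnot p) \lor r) \land \lnot \lnot p \land \lnot \lnot q) \lor (r \land \lnot p)   [double negation]
⇔ (((r \land \lnot p) \lor r) \land p \land \lnot \lnot q) \lor (r \land \lnot p)   [double negation]
⇔ (((r \land \lnot p) \lor r) \land p \land q) \lor (r \land \lnot p)   [double negation]
⇔ (r \land \lnot p \land p \land q) \lor (r \land p \land q) \lor (r \land \lnot p)   [distribute \land over \lor]
⇔ (r \land p \land q) \lor (r \land \lnot p)   [simplify]

(r \land p \land q) \lor (r \land \lnot p)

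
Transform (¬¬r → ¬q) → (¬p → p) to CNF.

(¬¬r → ¬q) → (¬p → p)
≡ ¬(¬¬r → ¬q) ∨ (¬p → p)   [eliminate →]
≡ ¬(¬¬¬r ∨ ¬q) ∨ (¬p → p)   [eliminate →]
≡ ¬(¬¬¬r ∨ ¬q) ∨ ¬¬p ∨ p   [eliminate →]
≡ ¬¬¬¬r ∧ ¬¬q ∨ ¬¬p ∨ p   [De Morgan]
≡ ¬¬r ∧ ¬¬q ∨ ¬¬p ∨ p   [double negation]
≡ r ∧ ¬¬q ∨ ¬¬p ∨ p   [double negation]
≡ r ∧ q ∨ ¬¬p ∨ p   [double negation]
≡ r ∧ q ∨ p ∨ p   [double negation]
≡ (r ∨ p ∨ p) ∧ (q ∨ p ∨ p)   [distribute ∨ over ∧]
≡ (r ∨ p) ∧ (q ∨ p)   [simplify]

(r ∨ p) ∧ (q ∨ p)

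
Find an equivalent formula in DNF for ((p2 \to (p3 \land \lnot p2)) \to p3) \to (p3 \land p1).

((p2 \to (p3 \land \lnot p2)) \to p3) \to (p3 \land p1)
≡ \lnot ((p2 \to (p3 \land \lnot p2)) \to p3) \lor (p3 \land p1)   — eliminate \to
≡ \lnot (\lnot (p2 \to (p3 \land \lnot p2)) \lor p3) \lor (p3 \land p1)   — eliminate \to
≡ \lnot (\lnot (\lnot p2 \lor (p3 \land \lnot p2)) \lor p3) \lor (p3 \land p1)   — eliminate \to
≡ (\lnot \lnot (\lnot p2 \lor (p3 \land \lnot p2)) \land \lnot p3) \lor (p3 \land p1)   — De Morgan
≡ ((\lnot p2 \lor (p3 \land \lnot p2)) \land \lnot p3) \lor (p3 \land p1)   — double negation
≡ (\lnot p2 \land \lnot p3) \lor (p3 \land \lnot p2 \land \lnot p3) \lor (p3 \land p1)   — distribute \land over \lor
≡ (\lnot p2 \land \lnot p3) \lor (p3 \land p1)   — simplify

(\lnot p2 \land \lnot p3) \lor (p3 \land p1)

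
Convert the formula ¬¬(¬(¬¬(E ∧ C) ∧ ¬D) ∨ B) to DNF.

¬¬(¬(¬¬(E ∧ C) ∧ ¬D) ∨ B)
= ¬(¬¬(E ∧ C) ∧ ¬D) ∨ B
= ¬¬¬(E ∧ C) ∨ ¬¬D ∨ B
= ¬(E ∧ C) ∨ ¬¬D ∨ B
= ¬E ∨ ¬C ∨ ¬¬D ∨ B
= ¬E ∨ ¬C ∨ D ∨ B

¬E ∨ ¬C ∨ D ∨ B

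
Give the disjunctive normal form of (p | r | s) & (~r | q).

(p | r | s) & (~r | q)
= (p & ~r) | (p & q) | (r & ~r) | (r & q) | (s & ~r) | (s & q)   — distribute & over |
= (p & ~r) | (p & q) | (r & q) | (s & ~r) | (s & q)   — simplify

(p & ~r) | (p & q) | (r & q) | (s & ~r) | (s & q)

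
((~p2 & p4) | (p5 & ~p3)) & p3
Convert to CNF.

(~p2 | p5) & (~p2 | ~p3) & (p4 | p5) & (p4 | ~p3) & p3

((~p2 & p4) | (p5 & ~p3)) & p3
⇔ (~p2 | p5) & (~p2 | ~p3) & (p4 | p5) & (p4 | ~p3) & p3   (distribute | over &)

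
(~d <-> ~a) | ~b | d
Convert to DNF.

(~a & ~d) | ~b | d

(~d <-> ~a) | ~b | d
⇔ ((~d -> ~a) & (~a -> ~d)) | ~b | d   [eliminate <->]
⇔ ((~~d | ~a) & (~a -> ~d)) | ~b | d   [eliminate ->]
⇔ ((~~d | ~a) & (~~a | ~d)) | ~b | d   [eliminate ->]
⇔ ((d | ~a) & (~~a | ~d)) | ~b | d   [double negation]
⇔ ((d | ~a) & (a | ~d)) | ~b | d   [double negation]
⇔ (d & a) | (d & ~d) | (~a & a) | (~a & ~d) | ~b | d   [distribute & over |]
⇔ (~a & ~d) | ~b | d   [simplify]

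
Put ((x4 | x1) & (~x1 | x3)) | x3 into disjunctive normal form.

(x4 & ~x1) | x3

((x4 | x1) & (~x1 | x3)) | x3
≡ (x4 & ~x1) | (x4 & x3) | (x1 & ~x1) | (x1 & x3) | x3
≡ (x4 & ~x1) | x3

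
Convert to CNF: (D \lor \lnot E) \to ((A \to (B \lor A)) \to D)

(D \lor \lnot E) \to ((A \to (B \lor A)) \to D)
≡ \lnot (D \lor \lnot E) \lor ((A \to (B \lor A)) \to D)   [eliminate \to]
≡ \lnot (D \lor \lnot E) \lor \lnot (A \to (B \lor A)) \lor D   [eliminate \to]
≡ \lnot (D \lor \lnot E) \lor \lnot (\lnot A \lor B \lor A) \lor D   [eliminate \to]
≡ (\lnot D \land \lnot \lnot E) \lor \lnot (\lnot A \lor B \lor A) \lor D   [De Morgan]
≡ (\lnot D \land E) \lor \lnot (\lnot A \lor B \lor A) \lor D   [double negation]
≡ (\lnot D \land E) \lor (\lnot \lnot A \land \lnot B \land \lnot A) \lor D   [De Morgan]
≡ (\lnot D \land E) \lor (A \land \lnot B \land \lnot A) \lor D   [double negation]
≡ (\lnot D \lor A \lor D) \land (\lnot D \lor \lnot B \lor D) \land (\lnot D \lor \lnot A \lor D) \land (E \lor A \lor D) \land (E \lor \lnot B \lor D) \land (E \lor \lnot A \lor D)   [distribute \lor over \land]
≡ (E \lor A \lor D) \land (E \lor \lnot B \lor D) \land (E \lor \lnot A \lor D)   [simplify]

(E \lor A \lor D) \land (E \lor \lnot B \lor D) \land (E \lor \lnot A \lor D)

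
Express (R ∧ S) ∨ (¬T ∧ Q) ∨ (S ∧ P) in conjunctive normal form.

(R ∨ ¬T ∨ P) ∧ (R ∨ Q ∨ P) ∧ (S ∨ ¬T) ∧ (S ∨ Q)

(R ∧ S) ∨ (¬T ∧ Q) ∨ (S ∧ P)
≡ (R ∨ ¬T ∨ S) ∧ (R ∨ ¬T ∨ P) ∧ (R ∨ Q ∨ S) ∧ (R ∨ Q ∨ P) ∧ (S ∨ ¬T ∨ S) ∧ (S ∨ ¬T ∨ P) ∧ (S ∨ Q ∨ S) ∧ (S ∨ Q ∨ P)
≡ (R ∨ ¬T ∨ P) ∧ (R ∨ Q ∨ P) ∧ (S ∨ ¬T) ∧ (S ∨ Q)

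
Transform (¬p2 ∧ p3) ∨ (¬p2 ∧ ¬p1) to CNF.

¬p2 ∧ (p3 ∨ ¬p1)

(¬p2 ∧ p3) ∨ (¬p2 ∧ ¬p1)
⇔ (¬p2 ∨ ¬p2) ∧ (¬p2 ∨ ¬p1) ∧ (p3 ∨ ¬p2) ∧ (p3 ∨ ¬p1)   [distribute ∨ over ∧]
⇔ ¬p2 ∧ (p3 ∨ ¬p1)   [simplify]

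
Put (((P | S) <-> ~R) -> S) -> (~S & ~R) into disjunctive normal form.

(~P & ~S & R) | (~S & ~R)

(((P | S) <-> ~R) -> S) -> (~S & ~R)
⇔ ~(((P | S) <-> ~R) -> S) | (~S & ~R)   [eliminate ->]
⇔ ~(~((P | S) <-> ~R) | S) | (~S & ~R)   [eliminate ->]
⇔ ~(~(((P | S) -> ~R) & (~R -> (P | S))) | S) | (~S & ~R)   [eliminate <->]
⇔ ~(~((~(P | S) | ~R) & (~R -> (P | S))) | S) | (~S & ~R)   [eliminate ->]
⇔ ~(~((~(P | S) | ~R) & (~~R | P | S)) | S) | (~S & ~R)   [eliminate ->]
⇔ (~~((~(P | S) | ~R) & (~~R | P | S)) & ~S) | (~S & ~R)   [De Morgan]
⇔ ((~(P | S) | ~R) & (~~R | P | S) & ~S) | (~S & ~R)   [double negation]
⇔ (((~P & ~S) | ~R) & (~~R | P | S) & ~S) | (~S & ~R)   [De Morgan]
⇔ (((~P & ~S) | ~R) & (R | P | S) & ~S) | (~S & ~R)   [double negation]
⇔ (~P & ~S & R & ~S) | (~P & ~S & P & ~S) | (~P & ~S & S & ~S) | (~R & R & ~S) | (~R & P & ~S) | (~R & S & ~S) | (~S & ~R)   [distribute & over |]
⇔ (~P & ~S & R) | (~S & ~R)   [simplify]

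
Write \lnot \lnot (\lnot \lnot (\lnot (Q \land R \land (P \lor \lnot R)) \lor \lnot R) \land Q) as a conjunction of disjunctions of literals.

\lnot \lnot (\lnot \lnot (\lnot (Q \land R \land (P \lor \lnot R)) \lor \lnot R) \land Q)
= \lnot \lnot (\lnot (Q \land R \land (P \lor \lnot R)) \lor \lnot R) \land Q   — double negation
= (\lnot (Q \land R \land (P \lor \lnot R)) \lor \lnot R) \land Q   — double negation
= (\lnot Q \lor \lnot R \lor \lnot (P \lor \lnot R) \lor \lnot R) \land Q   — De Morgan
= (\lnot Q \lor \lnot R \lor (\lnot P \land \lnot \lnot R) \lor \lnot R) \land Q   — De Morgan
= (\lnot Q \lor \lnot R \lor (\lnot P \land R) \lor \lnot R) \land Q   — double negation
= (\lnot Q \lor \lnot R \lor \lnot P \lor \lnot R) \land (\lnot Q \lor \lnot R \lor R \lor \lnot R) \land Q   — distribute \lor over \land
= (\lnot Q \lor \lnot R \lor \lnot P) \land Q   — simplify

(\lnot Q \lor \lnot R \lor \lnot P) \land Q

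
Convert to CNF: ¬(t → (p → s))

t ∧ p ∧ ¬s

¬(t → (p → s))
= ¬(¬t ∨ (p → s))   [eliminate →]
= ¬(¬t ∨ ¬p ∨ s)   [eliminate →]
= ¬¬t ∧ ¬¬p ∧ ¬s   [De Morgan]
= t ∧ ¬¬p ∧ ¬s   [double negation]
= t ∧ p ∧ ¬s   [double negation]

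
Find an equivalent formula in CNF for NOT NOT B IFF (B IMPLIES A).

NOT NOT B IFF (B IMPLIES A)
≡ (NOT NOT B IMPLIES (B IMPLIES A)) AND ((B IMPLIES A) IMPLIES NOT NOT B)   [eliminate IFF]
≡ (NOT NOT NOT B OR (B IMPLIES A)) AND ((B IMPLIES A) IMPLIES NOT NOT B)   [eliminate IMPLIES]
≡ (NOT NOT NOT B OR NOT B OR A) AND ((B IMPLIES A) IMPLIES NOT NOT B)   [eliminate IMPLIES]
≡ (NOT NOT NOT B OR NOT B OR A) AND (NOT (B IMPLIES A) OR NOT NOT B)   [eliminate IMPLIES]
≡ (NOT NOT NOT B OR NOT B OR A) AND (NOT (NOT B OR A) OR NOT NOT B)   [eliminate IMPLIES]
≡ (NOT B OR NOT B OR A) AND (NOT (NOT B OR A) OR NOT NOT B)   [double negation]
≡ (NOT B OR NOT B OR A) AND ((NOT NOT B AND NOT A) OR NOT NOT B)   [De Morgan]
≡ (NOT B OR NOT B OR A) AND ((B AND NOT A) OR NOT NOT B)   [double negation]
≡ (NOT B OR NOT B OR A) AND ((B AND NOT A) OR B)   [double negation]
≡ (NOT B OR NOT B OR A) AND (B OR B) AND (NOT A OR B)   [distribute OR over AND]
≡ (NOT B OR A) AND B   [simplify]

(NOT B OR A) AND B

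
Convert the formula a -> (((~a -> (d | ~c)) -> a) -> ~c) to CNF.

~a | ~c

a -> (((~a -> (d | ~c)) -> a) -> ~c)
⇔ ~a | (((~a -> (d | ~c)) -> a) -> ~c)   [eliminate ->]
⇔ ~a | ~((~a -> (d | ~c)) -> a) | ~c   [eliminate ->]
⇔ ~a | ~(~(~a -> (d | ~c)) | a) | ~c   [eliminate ->]
⇔ ~a | ~(~(~~a | d | ~c) | a) | ~c   [eliminate ->]
⇔ ~a | (~~(~~a | d | ~c) & ~a) | ~c   [De Morgan]
⇔ ~a | ((~~a | d | ~c) & ~a) | ~c   [double negation]
⇔ ~a | ((a | d | ~c) & ~a) | ~c   [double negation]
⇔ (~a | a | d | ~c | ~c) & (~a | ~a | ~c)   [distribute | over &]
⇔ ~a | ~c   [simplify]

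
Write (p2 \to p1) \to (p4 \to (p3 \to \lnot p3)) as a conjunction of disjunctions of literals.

(p2 \lor \lnot p4 \lor \lnot p3) \land (\lnot p1 \lor \lnot p4 \lor \lnot p3)

(p2 \to p1) \to (p4 \to (p3 \to \lnot p3))
≡ \lnot (p2 \to p1) \lor (p4 \to (p3 \to \lnot p3))   [eliminate \to]
≡ \lnot (\lnot p2 \lor p1) \lor (p4 \to (p3 \to \lnot p3))   [eliminate \to]
≡ \lnot (\lnot p2 \lor p1) \lor \lnot p4 \lor (p3 \to \lnot p3)   [eliminate \to]
≡ \lnot (\lnot p2 \lor p1) \lor \lnot p4 \lor \lnot p3 \lor \lnot p3   [eliminate \to]
≡ (\lnot \lnot p2 \land \lnot p1) \lor \lnot p4 \lor \lnot p3 \lor \lnot p3   [De Morgan]
≡ (p2 \land \lnot p1) \lor \lnot p4 \lor \lnot p3 \lor \lnot p3   [double negation]
≡ (p2 \lor \lnot p4 \lor \lnot p3 \lor \lnot p3) \land (\lnot p1 \lor \lnot p4 \lor \lnot p3 \lor \lnot p3)   [distribute \lor over \land]
≡ (p2 \lor \lnot p4 \lor \lnot p3) \land (\lnot p1 \lor \lnot p4 \lor \lnot p3)   [simplify]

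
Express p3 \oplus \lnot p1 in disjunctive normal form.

(p3 \land p1) \lor (\lnot p3 \land \lnot p1)

p3 \oplus \lnot p1
≡ (p3 \land \lnot \lnot p1) \lor (\lnot p3 \land \lnot p1)   [expand \oplus]
≡ (p3 \land p1) \lor (\lnot p3 \land \lnot p1)   [double negation]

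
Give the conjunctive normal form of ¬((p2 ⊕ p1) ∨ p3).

(¬p2 ∨ p1) ∧ (¬p1 ∨ p2) ∧ ¬p3

¬((p2 ⊕ p1) ∨ p3)
⇔ ¬(((p2 ∨ p1) ∧ ¬(p2 ∧ p1)) ∨ p3)
⇔ ¬((p2 ∨ p1) ∧ ¬(p2 ∧ p1)) ∧ ¬p3
⇔ (¬(p2 ∨ p1) ∨ ¬¬(p2 ∧ p1)) ∧ ¬p3
⇔ ((¬p2 ∧ ¬p1) ∨ ¬¬(p2 ∧ p1)) ∧ ¬p3
⇔ ((¬p2 ∧ ¬p1) ∨ (p2 ∧ p1)) ∧ ¬p3
⇔ (¬p2 ∨ p2) ∧ (¬p2 ∨ p1) ∧ (¬p1 ∨ p2) ∧ (¬p1 ∨ p1) ∧ ¬p3
⇔ (¬p2 ∨ p1) ∧ (¬p1 ∨ p2) ∧ ¬p3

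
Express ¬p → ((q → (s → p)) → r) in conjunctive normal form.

¬p → ((q → (s → p)) → r)
= ¬¬p ∨ ((q → (s → p)) → r)   — eliminate →
= ¬¬p ∨ ¬(q → (s → p)) ∨ r   — eliminate →
= ¬¬p ∨ ¬(¬q ∨ (s → p)) ∨ r   — eliminate →
= ¬¬p ∨ ¬(¬q ∨ ¬s ∨ p) ∨ r   — eliminate →
= p ∨ ¬(¬q ∨ ¬s ∨ p) ∨ r   — double negation
= p ∨ ¬¬q ∧ ¬¬s ∧ ¬p ∨ r   — De Morgan
= p ∨ q ∧ ¬¬s ∧ ¬p ∨ r   — double negation
= p ∨ q ∧ s ∧ ¬p ∨ r   — double negation
= (p ∨ q ∨ r) ∧ (p ∨ s ∨ r) ∧ (p ∨ ¬p ∨ r)   — distribute ∨ over ∧
= (p ∨ q ∨ r) ∧ (p ∨ s ∨ r)   — simplify

(p ∨ q ∨ r) ∧ (p ∨ s ∨ r)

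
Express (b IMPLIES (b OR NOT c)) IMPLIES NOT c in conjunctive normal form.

(b IMPLIES (b OR NOT c)) IMPLIES NOT c
⇔ NOT (b IMPLIES (b OR NOT c)) OR NOT c   [eliminate IMPLIES]
⇔ NOT (NOT b OR b OR NOT c) OR NOT c   [eliminate IMPLIES]
⇔ (NOT NOT b AND NOT b AND NOT NOT c) OR NOT c   [De Morgan]
⇔ (b AND NOT b AND NOT NOT c) OR NOT c   [double negation]
⇔ (b AND NOT b AND c) OR NOT c   [double negation]
⇔ (b OR NOT c) AND (NOT b OR NOT c) AND (c OR NOT c)   [distribute OR over AND]
⇔ (b OR NOT c) AND (NOT b OR NOT c)   [simplify]

(b OR NOT c) AND (NOT b OR NOT c)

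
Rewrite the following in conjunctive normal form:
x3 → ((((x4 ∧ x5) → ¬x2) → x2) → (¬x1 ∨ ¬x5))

x3 → ((((x4 ∧ x5) → ¬x2) → x2) → (¬x1 ∨ ¬x5))
= ¬x3 ∨ ((((x4 ∧ x5) → ¬x2) → x2) → (¬x1 ∨ ¬x5))   [eliminate →]
= ¬x3 ∨ ¬(((x4 ∧ x5) → ¬x2) → x2) ∨ ¬x1 ∨ ¬x5   [eliminate →]
= ¬x3 ∨ ¬(¬((x4 ∧ x5) → ¬x2) ∨ x2) ∨ ¬x1 ∨ ¬x5   [eliminate →]
= ¬x3 ∨ ¬(¬(¬(x4 ∧ x5) ∨ ¬x2) ∨ x2) ∨ ¬x1 ∨ ¬x5   [eliminate →]
= ¬x3 ∨ (¬¬(¬(x4 ∧ x5) ∨ ¬x2) ∧ ¬x2) ∨ ¬x1 ∨ ¬x5   [De Morgan]
= ¬x3 ∨ ((¬(x4 ∧ x5) ∨ ¬x2) ∧ ¬x2) ∨ ¬x1 ∨ ¬x5   [double negation]
= ¬x3 ∨ ((¬x4 ∨ ¬x5 ∨ ¬x2) ∧ ¬x2) ∨ ¬x1 ∨ ¬x5   [De Morgan]
= (¬x3 ∨ ¬x4 ∨ ¬x5 ∨ ¬x2 ∨ ¬x1 ∨ ¬x5) ∧ (¬x3 ∨ ¬x2 ∨ ¬x1 ∨ ¬x5)   [distribute ∨ over ∧]
= ¬x3 ∨ ¬x2 ∨ ¬x1 ∨ ¬x5   [simplify]

¬x3 ∨ ¬x2 ∨ ¬x1 ∨ ¬x5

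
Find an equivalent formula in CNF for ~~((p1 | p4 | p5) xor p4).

(p1 | p4 | p5) & ~p4

~~((p1 | p4 | p5) xor p4)
⇔ ~~((p1 | p4 | p5 | p4) & ~((p1 | p4 | p5) & p4))
⇔ (p1 | p4 | p5 | p4) & ~((p1 | p4 | p5) & p4)
⇔ (p1 | p4 | p5 | p4) & (~(p1 | p4 | p5) | ~p4)
⇔ (p1 | p4 | p5 | p4) & ((~p1 & ~p4 & ~p5) | ~p4)
⇔ (p1 | p4 | p5 | p4) & (~p1 | ~p4) & (~p4 | ~p4) & (~p5 | ~p4)
⇔ (p1 | p4 | p5) & ~p4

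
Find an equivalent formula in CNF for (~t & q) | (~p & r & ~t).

~t & (q | ~p) & (q | r)

(~t & q) | (~p & r & ~t)
≡ (~t | ~p) & (~t | r) & (~t | ~t) & (q | ~p) & (q | r) & (q | ~t)   [distribute | over &]
≡ ~t & (q | ~p) & (q | r)   [simplify]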